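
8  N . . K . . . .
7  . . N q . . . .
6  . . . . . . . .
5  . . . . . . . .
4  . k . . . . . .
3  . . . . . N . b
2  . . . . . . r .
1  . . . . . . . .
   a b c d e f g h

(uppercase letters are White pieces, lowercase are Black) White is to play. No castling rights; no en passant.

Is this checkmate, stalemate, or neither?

checkmate

White to move; white king on d8.
In check: yes, from the black queen on d7.
King squares — c7: own knight; d7: attacked by Bh3; e7: attacked by Qd7; c8: attacked by Qd7; e8: attacked by Qd7.
Legal moves for White: none.
In check with no legal moves → checkmate.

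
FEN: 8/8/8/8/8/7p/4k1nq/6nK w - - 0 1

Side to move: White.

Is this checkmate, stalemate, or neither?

White to move; white king on h1.
In check: yes, from the black queen on h2.
King squares — g1: attacked by Qh2; g2: attacked by Qh2; h2: available.
Legal moves for White: Kxh2.
White is in check but has 1 legal move → neither.

neither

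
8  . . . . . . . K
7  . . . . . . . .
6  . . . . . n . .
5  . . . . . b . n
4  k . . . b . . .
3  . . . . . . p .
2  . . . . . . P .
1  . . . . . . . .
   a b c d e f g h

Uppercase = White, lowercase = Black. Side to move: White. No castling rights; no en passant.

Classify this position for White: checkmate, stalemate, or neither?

White to move; white king on h8.
In check: no.
King squares — g7: attacked by Nh5; h7: attacked by Bf5; g8: attacked by Nf6.
Legal moves for White: none.
Not in check and no legal moves → stalemate.

stalemate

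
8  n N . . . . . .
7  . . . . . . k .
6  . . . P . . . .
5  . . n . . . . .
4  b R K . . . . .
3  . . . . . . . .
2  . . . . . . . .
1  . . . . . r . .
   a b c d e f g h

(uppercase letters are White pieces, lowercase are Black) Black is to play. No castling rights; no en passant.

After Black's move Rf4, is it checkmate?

no

After Rf4: white king on c4; in check: yes, from the black rook on f4.
White has 3 legal replies: Kd5, Kxc5, Kc3.
In check but a legal move exists → not checkmate.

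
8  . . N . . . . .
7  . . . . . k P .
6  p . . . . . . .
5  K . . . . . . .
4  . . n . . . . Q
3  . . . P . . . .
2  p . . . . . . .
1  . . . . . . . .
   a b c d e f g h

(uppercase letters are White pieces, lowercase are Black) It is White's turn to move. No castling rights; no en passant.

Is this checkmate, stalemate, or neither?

White to move; white king on a5.
In check: yes, from the black knight on c4.
Legal moves for White: Kxa6, Kb4, Ka4, Qxc4+, dxc4.
White is in check but has 5 legal moves → neither.

neither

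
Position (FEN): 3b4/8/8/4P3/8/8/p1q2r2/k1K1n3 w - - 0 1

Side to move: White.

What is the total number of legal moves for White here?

White to move; king on c1.
In check: yes, from the black queen on c2.
Legal moves: none.
Count: 0.

0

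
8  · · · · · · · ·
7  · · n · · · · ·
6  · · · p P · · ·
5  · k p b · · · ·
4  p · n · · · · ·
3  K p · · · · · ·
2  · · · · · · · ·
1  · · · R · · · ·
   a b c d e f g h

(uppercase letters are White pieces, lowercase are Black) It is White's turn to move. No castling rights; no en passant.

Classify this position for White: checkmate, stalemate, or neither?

checkmate

White to move; white king on a3.
In check: yes, from the black knight on c4.
King squares — a2: attacked by Pb3; b2: attacked by Nc4; b3: attacked by Pa4; a4: attacked by Kb5; b4: attacked by Kb5.
Legal moves for White: none.
In check with no legal moves → checkmate.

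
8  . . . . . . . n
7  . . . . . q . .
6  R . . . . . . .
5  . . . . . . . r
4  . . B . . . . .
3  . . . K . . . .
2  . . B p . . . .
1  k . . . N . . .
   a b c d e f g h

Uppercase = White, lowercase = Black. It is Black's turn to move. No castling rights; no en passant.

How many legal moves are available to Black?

2

Black to move; king on a1.
In check: yes, from the white rook on a6.
Legal moves: Kb2, Ra5.
Count: 2.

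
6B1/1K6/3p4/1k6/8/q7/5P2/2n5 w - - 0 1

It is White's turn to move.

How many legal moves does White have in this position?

12

White to move; king on b7.
In check: no.
Legal moves: Bh7, Bf7, Be6, Bd5, Bc4+, Bb3, Ba2, Kc8, Kb8, Kc7, f3, f4.
Count: 12.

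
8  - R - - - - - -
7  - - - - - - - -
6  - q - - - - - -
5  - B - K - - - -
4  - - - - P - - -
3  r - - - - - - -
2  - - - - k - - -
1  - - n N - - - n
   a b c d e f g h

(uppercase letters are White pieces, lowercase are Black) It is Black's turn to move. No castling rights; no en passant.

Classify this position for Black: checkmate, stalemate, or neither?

neither

Black to move; black king on e2.
In check: yes, from the white bishop on b5.
Legal moves for Black: Kf3, Kd2, Ke1, Kxd1, Qxb5+, Rd3+, Nd3.
Black is in check but has 7 legal moves → neither.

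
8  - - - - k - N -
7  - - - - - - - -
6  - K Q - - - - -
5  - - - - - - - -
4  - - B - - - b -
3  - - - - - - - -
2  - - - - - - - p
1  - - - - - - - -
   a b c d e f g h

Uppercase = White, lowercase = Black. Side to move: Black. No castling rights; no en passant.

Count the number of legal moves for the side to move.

Black to move; king on e8.
In check: yes, from the white queen on c6.
Legal moves: Kf8, Kd8, Bd7.
Count: 3.

3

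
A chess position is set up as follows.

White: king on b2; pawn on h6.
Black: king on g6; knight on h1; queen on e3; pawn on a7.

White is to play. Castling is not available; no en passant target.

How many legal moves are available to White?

5

White to move; king on b2.
In check: no.
Legal moves: Kc2, Ka2, Kb1, Ka1, h7.
Count: 5.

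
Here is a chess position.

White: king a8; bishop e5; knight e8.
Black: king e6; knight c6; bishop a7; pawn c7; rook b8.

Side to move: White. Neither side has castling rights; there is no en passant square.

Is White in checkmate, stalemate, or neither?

White to move; white king on a8.
In check: yes, from the black rook on b8.
King squares — a7: attacked by Nc6; b7: attacked by Rb8; b8: attacked by Nc6.
Legal moves for White: none.
In check with no legal moves → checkmate.

checkmate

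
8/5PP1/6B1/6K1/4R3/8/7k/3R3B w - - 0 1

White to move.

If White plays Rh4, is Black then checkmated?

no

After Rh4: black king on h2; in check: yes, from the white rook on h4.
Black has 1 legal reply: Kg3.
In check but a legal move exists → not checkmate.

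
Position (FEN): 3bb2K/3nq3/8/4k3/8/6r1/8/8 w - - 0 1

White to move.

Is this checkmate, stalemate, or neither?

White to move; white king on h8.
In check: no.
King squares — g7: attacked by Rg3; h7: attacked by Qe7; g8: attacked by Rg3.
Legal moves for White: none.
Not in check and no legal moves → stalemate.

stalemate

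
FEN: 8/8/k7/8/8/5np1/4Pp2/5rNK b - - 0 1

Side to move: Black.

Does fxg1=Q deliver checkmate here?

After fxg1=Q: white king on h1; in check: yes, from the black queen on g1.
King squares — g1: attacked by Rf1; g2: attacked by Qg1; h2: attacked by Qg1.
White has no legal moves → checkmate.

yes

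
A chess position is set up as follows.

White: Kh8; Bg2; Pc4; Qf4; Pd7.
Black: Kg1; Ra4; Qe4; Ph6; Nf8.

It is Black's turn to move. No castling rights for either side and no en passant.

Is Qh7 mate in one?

yes

After Qh7: white king on h8; in check: yes, from the black queen on h7.
King squares — g7: attacked by Qh7; h7: attacked by Nf8; g8: attacked by Qh7.
White has no legal moves → checkmate.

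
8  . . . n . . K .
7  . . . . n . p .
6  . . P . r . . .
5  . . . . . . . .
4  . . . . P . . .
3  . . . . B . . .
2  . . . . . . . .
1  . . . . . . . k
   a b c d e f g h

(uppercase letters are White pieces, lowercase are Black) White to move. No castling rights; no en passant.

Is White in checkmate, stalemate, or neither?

neither

White to move; white king on g8.
In check: yes, from the black knight on e7.
King squares — f7: attacked by Nd8; g7: available; h7: available; f8: available; h8: available.
Legal moves for White: Kh8, Kf8, Kh7, Kxg7.
White is in check but has 4 legal moves → neither.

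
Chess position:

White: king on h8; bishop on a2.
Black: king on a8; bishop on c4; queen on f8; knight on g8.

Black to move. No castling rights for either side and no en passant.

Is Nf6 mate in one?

After Nf6: white king on h8; in check: yes, from the black queen on f8.
King squares — g7: attacked by Qf8; h7: attacked by Nf6; g8: attacked by Bc4.
White has no legal moves → checkmate.

yes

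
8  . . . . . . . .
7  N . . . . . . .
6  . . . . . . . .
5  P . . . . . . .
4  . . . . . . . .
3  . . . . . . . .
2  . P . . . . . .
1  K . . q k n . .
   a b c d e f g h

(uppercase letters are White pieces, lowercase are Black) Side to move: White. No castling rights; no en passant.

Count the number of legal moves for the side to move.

1

White to move; king on a1.
In check: yes, from the black queen on d1.
Legal moves: Ka2.
Count: 1.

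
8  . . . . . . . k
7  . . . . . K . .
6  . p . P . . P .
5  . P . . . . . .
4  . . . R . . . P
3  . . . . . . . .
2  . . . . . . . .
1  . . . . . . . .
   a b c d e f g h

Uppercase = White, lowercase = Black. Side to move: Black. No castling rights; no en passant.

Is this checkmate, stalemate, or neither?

stalemate

Black to move; black king on h8.
In check: no.
King squares — g7: attacked by Kf7; h7: attacked by Pg6; g8: attacked by Kf7.
Legal moves for Black: none.
Not in check and no legal moves → stalemate.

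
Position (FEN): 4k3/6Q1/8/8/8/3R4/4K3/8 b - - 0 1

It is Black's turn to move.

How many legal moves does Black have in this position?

Black to move; king on e8.
In check: no.
Legal moves: none.
Count: 0.

0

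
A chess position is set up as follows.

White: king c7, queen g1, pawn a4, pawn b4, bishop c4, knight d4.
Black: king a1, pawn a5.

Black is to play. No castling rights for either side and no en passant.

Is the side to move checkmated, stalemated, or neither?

neither

Black to move; black king on a1.
In check: yes, from the white queen on g1.
King squares — b1: attacked by Qg1; a2: attacked by Bc4; b2: available.
Legal moves for Black: Kb2.
Black is in check but has 1 legal move → neither.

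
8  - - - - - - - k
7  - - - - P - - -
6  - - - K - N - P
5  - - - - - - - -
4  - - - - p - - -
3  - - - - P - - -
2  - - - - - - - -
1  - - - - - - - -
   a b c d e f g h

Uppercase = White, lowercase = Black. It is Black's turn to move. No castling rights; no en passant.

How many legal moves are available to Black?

0

Black to move; king on h8.
In check: no.
Legal moves: none.
Count: 0.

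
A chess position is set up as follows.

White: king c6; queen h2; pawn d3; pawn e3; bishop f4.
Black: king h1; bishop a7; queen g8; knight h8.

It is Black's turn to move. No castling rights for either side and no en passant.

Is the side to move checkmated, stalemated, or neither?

checkmate

Black to move; black king on h1.
In check: yes, from the white queen on h2.
King squares — g1: attacked by Qh2; g2: attacked by Qh2; h2: attacked by Bf4.
Legal moves for Black: none.
In check with no legal moves → checkmate.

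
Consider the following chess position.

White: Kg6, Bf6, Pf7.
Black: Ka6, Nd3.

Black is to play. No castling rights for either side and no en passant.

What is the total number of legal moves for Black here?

13

Black to move; king on a6.
In check: no.
Legal moves: Kb7, Ka7, Kb6, Kb5, Ka5, Ne5+, Nc5, Nf4+, Nb4, Nf2, Nb2, Ne1, Nc1.
Count: 13.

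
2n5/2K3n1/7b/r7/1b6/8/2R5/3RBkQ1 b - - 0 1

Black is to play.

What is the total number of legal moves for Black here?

Black to move; king on f1.
In check: yes, from the white queen on g1.
Legal moves: Kxg1.
Count: 1.

1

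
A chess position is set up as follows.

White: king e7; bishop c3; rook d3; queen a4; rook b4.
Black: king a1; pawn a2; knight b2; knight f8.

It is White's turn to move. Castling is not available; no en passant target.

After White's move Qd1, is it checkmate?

yes

After Qd1: black king on a1; in check: yes, from the white queen on d1.
King squares — b1: attacked by Qd1; a2: own pawn; b2: own knight.
Black has no legal moves → checkmate.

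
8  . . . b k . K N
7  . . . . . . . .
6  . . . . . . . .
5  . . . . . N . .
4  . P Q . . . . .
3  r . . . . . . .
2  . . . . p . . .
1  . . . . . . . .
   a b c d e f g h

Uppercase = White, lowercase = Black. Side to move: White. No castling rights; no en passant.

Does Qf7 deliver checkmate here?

yes

After Qf7: black king on e8; in check: yes, from the white queen on f7.
King squares — d7: attacked by Qf7; e7: attacked by Nf5; f7: attacked by Kg8; d8: own bishop; f8: attacked by Qf7.
Black has no legal moves → checkmate.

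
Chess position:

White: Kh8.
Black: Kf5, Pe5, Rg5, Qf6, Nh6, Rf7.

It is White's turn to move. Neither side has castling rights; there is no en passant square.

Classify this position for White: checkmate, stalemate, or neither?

White to move; white king on h8.
In check: yes, from the black queen on f6.
King squares — g7: attacked by Rg5; h7: attacked by Rf7; g8: attacked by Rg5.
Legal moves for White: none.
In check with no legal moves → checkmate.

checkmate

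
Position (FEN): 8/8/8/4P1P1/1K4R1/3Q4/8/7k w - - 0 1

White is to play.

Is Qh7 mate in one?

After Qh7: black king on h1; in check: yes, from the white queen on h7.
King squares — g1: attacked by Rg4; g2: attacked by Rg4; h2: attacked by Qh7.
Black has no legal moves → checkmate.

yes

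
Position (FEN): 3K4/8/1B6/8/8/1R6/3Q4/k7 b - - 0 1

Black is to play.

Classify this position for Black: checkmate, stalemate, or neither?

Black to move; black king on a1.
In check: no.
King squares — b1: attacked by Rb3; a2: attacked by Qd2; b2: attacked by Qd2.
Legal moves for Black: none.
Not in check and no legal moves → stalemate.

stalemate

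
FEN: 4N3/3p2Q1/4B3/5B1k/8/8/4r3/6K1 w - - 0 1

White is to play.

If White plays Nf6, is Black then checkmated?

no

After Nf6: black king on h5; in check: yes, from the white knight on f6.
Black has 1 legal reply: Kh4.
In check but a legal move exists → not checkmate.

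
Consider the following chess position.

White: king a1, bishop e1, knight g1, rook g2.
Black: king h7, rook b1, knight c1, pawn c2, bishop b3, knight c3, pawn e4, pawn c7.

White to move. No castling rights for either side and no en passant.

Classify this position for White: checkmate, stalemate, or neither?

White to move; white king on a1.
In check: yes, from the black rook on b1.
King squares — b1: attacked by Pc2; a2: attacked by Nc1; b2: attacked by Rb1.
Legal moves for White: none.
In check with no legal moves → checkmate.

checkmate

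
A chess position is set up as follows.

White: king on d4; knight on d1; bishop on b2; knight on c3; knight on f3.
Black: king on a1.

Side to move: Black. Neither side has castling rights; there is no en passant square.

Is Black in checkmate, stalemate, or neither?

checkmate

Black to move; black king on a1.
In check: yes, from the white bishop on b2.
King squares — b1: attacked by Nc3; a2: attacked by Nc3; b2: attacked by Nd1.
Legal moves for Black: none.
In check with no legal moves → checkmate.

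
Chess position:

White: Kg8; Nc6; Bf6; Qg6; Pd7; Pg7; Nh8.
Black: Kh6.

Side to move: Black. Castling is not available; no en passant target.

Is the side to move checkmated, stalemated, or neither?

checkmate

Black to move; black king on h6.
In check: yes, from the white queen on g6.
King squares — g5: attacked by Bf6; h5: attacked by Qg6; g6: attacked by Nh8; g7: attacked by Bf6; h7: attacked by Qg6.
Legal moves for Black: none.
In check with no legal moves → checkmate.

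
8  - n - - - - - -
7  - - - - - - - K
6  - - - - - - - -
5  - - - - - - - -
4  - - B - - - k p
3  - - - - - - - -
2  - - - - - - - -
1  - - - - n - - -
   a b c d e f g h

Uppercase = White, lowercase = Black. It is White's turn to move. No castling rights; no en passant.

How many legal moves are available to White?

16

White to move; king on h7.
In check: no.
Legal moves: Kh8, Kg8, Kg7, Kh6, Kg6, Bg8, Bf7, Be6+, Ba6, Bd5, Bb5, Bd3, Bb3, Be2+, Ba2, Bf1.
Count: 16.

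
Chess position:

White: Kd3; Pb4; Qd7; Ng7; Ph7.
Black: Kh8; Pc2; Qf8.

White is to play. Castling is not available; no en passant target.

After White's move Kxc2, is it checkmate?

After Kxc2: black king on h8; in check: no.
Black is not in check, so this cannot be checkmate.

no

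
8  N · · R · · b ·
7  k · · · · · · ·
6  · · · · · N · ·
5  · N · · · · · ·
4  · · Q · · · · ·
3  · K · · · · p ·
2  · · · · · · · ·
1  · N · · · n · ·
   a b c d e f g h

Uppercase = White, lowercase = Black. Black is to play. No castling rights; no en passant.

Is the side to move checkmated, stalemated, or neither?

Black to move; black king on a7.
In check: yes, from the white knight on b5.
Legal moves for Black: Kb7, Ka6.
Black is in check but has 2 legal moves → neither.

neither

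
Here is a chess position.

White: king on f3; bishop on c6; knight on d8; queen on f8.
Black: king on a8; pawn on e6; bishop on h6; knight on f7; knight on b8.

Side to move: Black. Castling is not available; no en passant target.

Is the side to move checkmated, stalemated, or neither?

Black to move; black king on a8.
In check: yes, from the white bishop on c6.
King squares — a7: available; b7: attacked by Bc6; b8: own knight.
Legal moves for Black: Ka7, Nxc6.
Black is in check but has 2 legal moves → neither.

neither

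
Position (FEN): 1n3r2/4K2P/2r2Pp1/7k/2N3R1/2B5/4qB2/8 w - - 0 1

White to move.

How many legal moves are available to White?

6

White to move; king on e7.
In check: yes, from the black queen on e2.
Legal moves: Kxf8, Re4, Ne5, Ne3, Be5, Be3.
Count: 6.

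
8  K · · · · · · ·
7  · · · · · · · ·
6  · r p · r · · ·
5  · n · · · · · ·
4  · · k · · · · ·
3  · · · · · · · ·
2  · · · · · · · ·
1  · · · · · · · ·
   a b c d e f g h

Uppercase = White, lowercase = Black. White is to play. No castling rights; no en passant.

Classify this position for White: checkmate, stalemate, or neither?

stalemate

White to move; white king on a8.
In check: no.
King squares — a7: attacked by Nb5; b7: attacked by Rb6; b8: attacked by Rb6.
Legal moves for White: none.
Not in check and no legal moves → stalemate.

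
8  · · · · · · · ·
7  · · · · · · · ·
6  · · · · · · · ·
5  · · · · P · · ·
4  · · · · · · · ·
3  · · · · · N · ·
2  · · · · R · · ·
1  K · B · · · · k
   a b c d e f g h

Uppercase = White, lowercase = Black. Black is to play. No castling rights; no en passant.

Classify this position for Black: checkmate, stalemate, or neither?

Black to move; black king on h1.
In check: no.
King squares — g1: attacked by Nf3; g2: attacked by Re2; h2: attacked by Re2.
Legal moves for Black: none.
Not in check and no legal moves → stalemate.

stalemate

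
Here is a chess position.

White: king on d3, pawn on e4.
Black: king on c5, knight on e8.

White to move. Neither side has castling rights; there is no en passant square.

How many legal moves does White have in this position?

6

White to move; king on d3.
In check: no.
Legal moves: Ke3, Kc3, Ke2, Kd2, Kc2, e5.
Count: 6.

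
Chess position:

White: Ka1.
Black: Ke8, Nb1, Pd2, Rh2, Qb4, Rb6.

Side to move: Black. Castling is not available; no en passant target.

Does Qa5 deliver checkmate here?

After Qa5: white king on a1; in check: yes, from the black queen on a5.
King squares — b1: attacked by Rb6; a2: attacked by Qa5; b2: attacked by Rb6.
White has no legal moves → checkmate.

yes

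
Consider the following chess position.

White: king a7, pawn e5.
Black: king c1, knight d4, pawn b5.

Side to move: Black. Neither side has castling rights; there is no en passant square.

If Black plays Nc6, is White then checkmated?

After Nc6: white king on a7; in check: yes, from the black knight on c6.
White has 4 legal replies: Ka8, Kb7, Kb6, Ka6.
In check but a legal move exists → not checkmate.

no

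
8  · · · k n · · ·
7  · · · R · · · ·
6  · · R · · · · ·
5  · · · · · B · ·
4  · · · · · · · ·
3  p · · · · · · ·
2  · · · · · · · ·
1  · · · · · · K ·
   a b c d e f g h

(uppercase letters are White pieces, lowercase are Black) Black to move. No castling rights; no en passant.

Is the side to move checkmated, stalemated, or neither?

checkmate

Black to move; black king on d8.
In check: yes, from the white rook on d7.
King squares — c7: attacked by Rc6; d7: attacked by Bf5; e7: attacked by Rd7; c8: attacked by Rc6; e8: own knight.
Legal moves for Black: none.
In check with no legal moves → checkmate.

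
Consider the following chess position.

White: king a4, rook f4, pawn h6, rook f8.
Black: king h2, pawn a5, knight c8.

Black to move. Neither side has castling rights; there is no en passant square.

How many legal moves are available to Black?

9

Black to move; king on h2.
In check: no.
Legal moves: Ne7, Na7, Nd6, Nb6+, Kh3, Kg3, Kg2, Kh1, Kg1.
Count: 9.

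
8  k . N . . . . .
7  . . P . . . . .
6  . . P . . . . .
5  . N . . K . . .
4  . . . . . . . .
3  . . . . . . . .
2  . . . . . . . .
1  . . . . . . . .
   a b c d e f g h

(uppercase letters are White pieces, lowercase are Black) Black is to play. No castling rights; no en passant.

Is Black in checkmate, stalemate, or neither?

Black to move; black king on a8.
In check: no.
King squares — a7: attacked by Nb5; b7: attacked by Pc6; b8: attacked by Pc7.
Legal moves for Black: none.
Not in check and no legal moves → stalemate.

stalemate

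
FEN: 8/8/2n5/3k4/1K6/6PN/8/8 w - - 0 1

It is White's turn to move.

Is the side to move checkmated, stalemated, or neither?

neither

White to move; white king on b4.
In check: yes, from the black knight on c6.
King squares — a3: available; b3: available; c3: available; a4: available; c4: attacked by Kd5; a5: attacked by Nc6; b5: available; c5: attacked by Kd5.
Legal moves for White: Kb5, Ka4, Kc3, Kb3, Ka3.
White is in check but has 5 legal moves → neither.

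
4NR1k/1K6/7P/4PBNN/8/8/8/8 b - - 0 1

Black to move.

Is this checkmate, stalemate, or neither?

checkmate

Black to move; black king on h8.
In check: yes, from the white rook on f8.
King squares — g7: attacked by Nh5; h7: attacked by Bf5; g8: attacked by Rf8.
Legal moves for Black: none.
In check with no legal moves → checkmate.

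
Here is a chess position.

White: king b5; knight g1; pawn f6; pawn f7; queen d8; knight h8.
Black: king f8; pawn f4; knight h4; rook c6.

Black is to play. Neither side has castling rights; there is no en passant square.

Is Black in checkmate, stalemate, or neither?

Black to move; black king on f8.
In check: yes, from the white queen on d8.
King squares — e7: attacked by Pf6; f7: attacked by Nh8; g7: attacked by Pf6; e8: attacked by Pf7; g8: attacked by Pf7.
Legal moves for Black: none.
In check with no legal moves → checkmate.

checkmate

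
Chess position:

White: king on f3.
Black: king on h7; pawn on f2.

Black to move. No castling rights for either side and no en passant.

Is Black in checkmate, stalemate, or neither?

neither

Black to move; black king on h7.
In check: no.
Legal moves for Black: Kh8, Kg8, Kg7, Kh6, Kg6, f1=Q+, f1=R+, f1=B, f1=N.
Black has 9 legal moves and is not in check → neither.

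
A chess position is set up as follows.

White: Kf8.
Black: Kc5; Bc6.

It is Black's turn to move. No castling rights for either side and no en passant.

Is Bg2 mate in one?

After Bg2: white king on f8; in check: no.
White is not in check, so this cannot be checkmate.

no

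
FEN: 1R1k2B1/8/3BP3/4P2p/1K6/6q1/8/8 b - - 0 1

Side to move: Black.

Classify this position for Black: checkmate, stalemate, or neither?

checkmate

Black to move; black king on d8.
In check: yes, from the white rook on b8.
King squares — c7: attacked by Bd6; d7: attacked by Pe6; e7: attacked by Bd6; c8: attacked by Rb8; e8: attacked by Rb8.
Legal moves for Black: none.
In check with no legal moves → checkmate.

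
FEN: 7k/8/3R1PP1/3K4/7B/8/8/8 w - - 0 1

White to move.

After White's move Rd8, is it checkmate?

After Rd8: black king on h8; in check: yes, from the white rook on d8.
King squares — g7: attacked by Pf6; h7: attacked by Pg6; g8: attacked by Rd8.
Black has no legal moves → checkmate.

yes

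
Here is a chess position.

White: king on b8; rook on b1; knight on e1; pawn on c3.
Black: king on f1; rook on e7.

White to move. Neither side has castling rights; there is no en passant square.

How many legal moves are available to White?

16

White to move; king on b8.
In check: no.
Legal moves: Kc8, Ka8, Nf3+, Nd3+, Ng2+, Nc2+, Rb7, Rb6, Rb5, Rb4, Rb3, Rb2, Rd1, Rc1, Ra1, c4.
Count: 16.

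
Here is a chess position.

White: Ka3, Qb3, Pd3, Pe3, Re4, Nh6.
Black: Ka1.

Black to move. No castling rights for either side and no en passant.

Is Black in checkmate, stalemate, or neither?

Black to move; black king on a1.
In check: no.
King squares — b1: attacked by Qb3; a2: attacked by Ka3; b2: attacked by Ka3.
Legal moves for Black: none.
Not in check and no legal moves → stalemate.

stalemate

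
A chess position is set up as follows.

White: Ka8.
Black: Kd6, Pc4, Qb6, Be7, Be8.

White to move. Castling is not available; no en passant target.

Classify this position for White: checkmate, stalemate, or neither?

White to move; white king on a8.
In check: no.
King squares — a7: attacked by Qb6; b7: attacked by Qb6; b8: attacked by Qb6.
Legal moves for White: none.
Not in check and no legal moves → stalemate.

stalemate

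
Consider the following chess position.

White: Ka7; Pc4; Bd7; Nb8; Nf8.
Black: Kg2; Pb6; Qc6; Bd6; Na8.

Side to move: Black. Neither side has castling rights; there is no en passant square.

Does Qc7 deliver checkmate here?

After Qc7: white king on a7; in check: yes, from the black queen on c7.
White has 2 legal replies: Kxa8, Ka6.
In check but a legal move exists → not checkmate.

no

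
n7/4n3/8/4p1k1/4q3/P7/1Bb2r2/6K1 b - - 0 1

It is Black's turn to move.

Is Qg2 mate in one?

yes

After Qg2: white king on g1; in check: yes, from the black queen on g2.
King squares — f1: attacked by Rf2; h1: attacked by Qg2; f2: attacked by Qg2; g2: attacked by Rf2; h2: attacked by Qg2.
White has no legal moves → checkmate.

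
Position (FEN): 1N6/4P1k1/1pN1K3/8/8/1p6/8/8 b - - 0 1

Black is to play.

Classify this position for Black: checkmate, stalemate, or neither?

Black to move; black king on g7.
In check: no.
Legal moves for Black: Kh8, Kg8, Kh7, Kh6, Kg6, b5, b2.
Black has 7 legal moves and is not in check → neither.

neither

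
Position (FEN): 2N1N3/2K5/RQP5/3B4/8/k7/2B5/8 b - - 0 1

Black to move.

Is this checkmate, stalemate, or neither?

checkmate

Black to move; black king on a3.
In check: yes, from the white rook on a6.
King squares — a2: attacked by Bd5; b2: attacked by Qb6; b3: attacked by Bc2; a4: attacked by Bc2; b4: attacked by Qb6.
Legal moves for Black: none.
In check with no legal moves → checkmate.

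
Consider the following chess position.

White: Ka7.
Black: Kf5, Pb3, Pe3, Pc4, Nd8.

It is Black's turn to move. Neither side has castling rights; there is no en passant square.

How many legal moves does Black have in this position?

Black to move; king on f5.
In check: no.
Legal moves: Nf7, Nb7, Ne6, Nc6+, Kg6, Kf6, Ke6, Kg5, Ke5, Kg4, Kf4, Ke4, c3, e2, b2.
Count: 15.

15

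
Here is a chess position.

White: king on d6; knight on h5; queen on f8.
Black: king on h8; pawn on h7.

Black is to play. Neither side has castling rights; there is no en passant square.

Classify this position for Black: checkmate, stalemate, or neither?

checkmate

Black to move; black king on h8.
In check: yes, from the white queen on f8.
King squares — g7: attacked by Nh5; h7: own pawn; g8: attacked by Qf8.
Legal moves for Black: none.
In check with no legal moves → checkmate.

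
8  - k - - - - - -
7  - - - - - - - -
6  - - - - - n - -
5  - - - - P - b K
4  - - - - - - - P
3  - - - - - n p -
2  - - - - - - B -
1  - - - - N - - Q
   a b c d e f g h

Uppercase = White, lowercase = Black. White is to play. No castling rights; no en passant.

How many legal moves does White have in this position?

2

White to move; king on h5.
In check: yes, from the black knight on f6.
Legal moves: Kg6, exf6.
Count: 2.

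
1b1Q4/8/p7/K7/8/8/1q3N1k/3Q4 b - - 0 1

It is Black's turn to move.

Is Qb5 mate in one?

After Qb5: white king on a5; in check: yes, from the black queen on b5.
King squares — a4: attacked by Qb5; b4: attacked by Qb5; b5: attacked by Pa6; a6: attacked by Qb5; b6: attacked by Qb5.
White has no legal moves → checkmate.

yes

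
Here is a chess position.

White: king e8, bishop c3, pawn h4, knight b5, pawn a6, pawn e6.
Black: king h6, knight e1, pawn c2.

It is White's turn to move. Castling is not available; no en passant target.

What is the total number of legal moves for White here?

24

White to move; king on e8.
In check: no.
Legal moves: Kf8, Kd8, Kf7, Ke7, Kd7, Nc7, Na7, Nd6, Nd4, Na3, Bh8, Bg7+, Bf6, Be5, Ba5, Bd4, Bb4, Bd2+, Bb2, Bxe1, Ba1, e7, a7, h5.
Count: 24.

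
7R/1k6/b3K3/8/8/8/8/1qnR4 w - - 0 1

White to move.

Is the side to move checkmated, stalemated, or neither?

White to move; white king on e6.
In check: no.
Legal moves for White include: Rg8, Rf8, Re8, Rhd8, Rc8, Rb8+, Ra8, Rh7+, Rh6, Rh5, Rh4, Rh3, Rh2, Rhh1, Kf7, Ke7, Kd7, Kf6, ... (list truncated; more exist).
White has legal moves and is not in check → neither.

neither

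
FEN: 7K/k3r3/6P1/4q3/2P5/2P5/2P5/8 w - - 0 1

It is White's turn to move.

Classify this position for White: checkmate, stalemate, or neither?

White to move; white king on h8.
In check: yes, from the black queen on e5.
King squares — g7: attacked by Qe5; h7: attacked by Re7; g8: available.
Legal moves for White: Kg8, g7.
White is in check but has 2 legal moves → neither.

neither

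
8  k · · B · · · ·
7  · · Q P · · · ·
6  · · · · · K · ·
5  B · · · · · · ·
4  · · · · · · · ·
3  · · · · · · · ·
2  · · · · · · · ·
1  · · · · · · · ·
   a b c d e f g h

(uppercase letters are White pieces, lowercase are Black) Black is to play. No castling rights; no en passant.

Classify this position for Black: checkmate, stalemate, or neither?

Black to move; black king on a8.
In check: no.
King squares — a7: attacked by Qc7; b7: attacked by Qc7; b8: attacked by Qc7.
Legal moves for Black: none.
Not in check and no legal moves → stalemate.

stalemate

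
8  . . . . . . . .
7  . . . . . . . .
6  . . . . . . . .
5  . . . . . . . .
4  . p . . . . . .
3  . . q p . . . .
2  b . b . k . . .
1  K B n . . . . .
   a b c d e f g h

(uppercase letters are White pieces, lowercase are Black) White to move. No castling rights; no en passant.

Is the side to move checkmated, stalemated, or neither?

White to move; white king on a1.
In check: yes, from the black queen on c3.
King squares — b1: own bishop; a2: attacked by Nc1; b2: attacked by Qc3.
Legal moves for White: none.
In check with no legal moves → checkmate.

checkmate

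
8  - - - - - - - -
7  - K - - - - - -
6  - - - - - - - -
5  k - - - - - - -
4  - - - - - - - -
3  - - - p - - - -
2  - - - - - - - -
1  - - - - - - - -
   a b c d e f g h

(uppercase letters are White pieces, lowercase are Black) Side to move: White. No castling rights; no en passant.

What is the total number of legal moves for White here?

White to move; king on b7.
In check: no.
Legal moves: Kc8, Kb8, Ka8, Kc7, Ka7, Kc6.
Count: 6.

6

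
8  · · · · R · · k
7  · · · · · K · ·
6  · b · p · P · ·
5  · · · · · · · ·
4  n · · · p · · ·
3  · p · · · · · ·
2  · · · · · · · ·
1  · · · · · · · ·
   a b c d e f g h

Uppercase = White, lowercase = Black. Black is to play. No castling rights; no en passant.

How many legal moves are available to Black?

Black to move; king on h8.
In check: yes, from the white rook on e8.
Legal moves: Kh7.
Count: 1.

1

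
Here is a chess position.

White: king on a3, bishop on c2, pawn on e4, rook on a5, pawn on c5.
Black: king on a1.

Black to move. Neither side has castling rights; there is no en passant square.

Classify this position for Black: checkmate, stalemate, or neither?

stalemate

Black to move; black king on a1.
In check: no.
King squares — b1: attacked by Bc2; a2: attacked by Ka3; b2: attacked by Ka3.
Legal moves for Black: none.
Not in check and no legal moves → stalemate.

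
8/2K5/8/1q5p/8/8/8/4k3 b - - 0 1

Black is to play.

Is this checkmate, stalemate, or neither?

Black to move; black king on e1.
In check: no.
Legal moves for Black include: Qe8, Qb8+, Qd7+, Qb7+, Qc6+, Qb6+, Qa6, Qg5, Qf5, Qe5+, Qd5, Qc5+, Qa5+, Qc4+, Qb4, Qa4, Qd3, Qb3, ... (list truncated; more exist).
Black has legal moves and is not in check → neither.

neither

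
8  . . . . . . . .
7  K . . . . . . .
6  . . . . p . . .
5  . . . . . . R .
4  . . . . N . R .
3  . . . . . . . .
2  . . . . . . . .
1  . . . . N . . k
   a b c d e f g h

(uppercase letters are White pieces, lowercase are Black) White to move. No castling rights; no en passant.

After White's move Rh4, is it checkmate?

After Rh4: black king on h1; in check: yes, from the white rook on h4.
King squares — g1: attacked by Rg5; g2: attacked by Ne1; h2: attacked by Rh4.
Black has no legal moves → checkmate.

yes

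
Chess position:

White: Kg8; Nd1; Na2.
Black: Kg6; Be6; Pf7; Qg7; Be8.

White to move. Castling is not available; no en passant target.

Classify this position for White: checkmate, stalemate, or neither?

checkmate

White to move; white king on g8.
In check: yes, from the black queen on g7.
King squares — f7: attacked by Be6; g7: attacked by Kg6; h7: attacked by Kg6; f8: attacked by Qg7; h8: attacked by Qg7.
Legal moves for White: none.
In check with no legal moves → checkmate.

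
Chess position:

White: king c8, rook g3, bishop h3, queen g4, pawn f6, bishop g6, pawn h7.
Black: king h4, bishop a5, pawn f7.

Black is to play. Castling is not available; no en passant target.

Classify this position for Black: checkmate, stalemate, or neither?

checkmate

Black to move; black king on h4.
In check: yes, from the white queen on g4.
King squares — g3: attacked by Qg4; h3: attacked by Rg3; g4: attacked by Rg3; g5: attacked by Qg4; h5: attacked by Qg4.
Legal moves for Black: none.
In check with no legal moves → checkmate.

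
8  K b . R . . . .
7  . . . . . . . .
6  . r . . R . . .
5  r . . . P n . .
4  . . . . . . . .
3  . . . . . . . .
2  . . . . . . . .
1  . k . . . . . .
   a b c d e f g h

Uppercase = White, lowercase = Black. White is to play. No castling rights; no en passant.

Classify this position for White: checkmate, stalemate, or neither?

checkmate

White to move; white king on a8.
In check: yes, from the black rook on a5.
King squares — a7: attacked by Ra5; b7: attacked by Rb6; b8: attacked by Rb6.
Legal moves for White: none.
In check with no legal moves → checkmate.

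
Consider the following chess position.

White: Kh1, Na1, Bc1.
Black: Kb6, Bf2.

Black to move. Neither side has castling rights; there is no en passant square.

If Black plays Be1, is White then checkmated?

After Be1: white king on h1; in check: no.
White is not in check, so this cannot be checkmate.

no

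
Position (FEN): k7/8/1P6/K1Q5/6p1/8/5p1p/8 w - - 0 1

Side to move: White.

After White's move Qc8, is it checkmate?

yes

After Qc8: black king on a8; in check: yes, from the white queen on c8.
King squares — a7: attacked by Pb6; b7: attacked by Qc8; b8: attacked by Qc8.
Black has no legal moves → checkmate.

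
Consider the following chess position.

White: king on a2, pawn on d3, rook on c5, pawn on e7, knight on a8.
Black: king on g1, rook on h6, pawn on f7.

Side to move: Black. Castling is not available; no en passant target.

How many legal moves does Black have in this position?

21

Black to move; king on g1.
In check: no.
Legal moves: Rh8, Rh7, Rg6, Rf6, Re6, Rd6, Rc6, Rb6, Ra6+, Rh5, Rh4, Rh3, Rh2+, Rh1, Kh2, Kg2, Kf2, Kh1, Kf1, f6, f5.
Count: 21.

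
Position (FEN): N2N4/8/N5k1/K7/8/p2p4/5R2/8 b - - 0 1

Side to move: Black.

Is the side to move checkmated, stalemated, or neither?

Black to move; black king on g6.
In check: no.
Legal moves for Black: Kh7, Kg7, Kh6, Kh5, Kg5, d2, a2.
Black has 7 legal moves and is not in check → neither.

neither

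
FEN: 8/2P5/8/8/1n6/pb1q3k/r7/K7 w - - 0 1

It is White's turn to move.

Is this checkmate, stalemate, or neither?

checkmate

White to move; white king on a1.
In check: yes, from the black rook on a2.
King squares — b1: attacked by Qd3; a2: attacked by Bb3; b2: attacked by Ra2.
Legal moves for White: none.
In check with no legal moves → checkmate.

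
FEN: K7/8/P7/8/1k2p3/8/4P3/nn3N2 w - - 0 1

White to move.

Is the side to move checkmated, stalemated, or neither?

neither

White to move; white king on a8.
In check: no.
Legal moves for White: Kb8, Kb7, Ka7, Ng3, Ne3, Nh2, Nd2, a7, e3.
White has 9 legal moves and is not in check → neither.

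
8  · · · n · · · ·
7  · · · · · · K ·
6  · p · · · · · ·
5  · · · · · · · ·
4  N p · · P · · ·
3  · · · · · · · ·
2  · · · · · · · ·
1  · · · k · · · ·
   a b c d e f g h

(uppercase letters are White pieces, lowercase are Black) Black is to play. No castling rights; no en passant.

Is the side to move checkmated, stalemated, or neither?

Black to move; black king on d1.
In check: no.
Legal moves for Black: Nf7, Nb7, Ne6+, Nc6, Ke2, Kd2, Kc2, Ke1, Kc1, b5, b3.
Black has 11 legal moves and is not in check → neither.

neither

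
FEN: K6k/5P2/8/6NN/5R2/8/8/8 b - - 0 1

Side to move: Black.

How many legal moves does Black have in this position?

Black to move; king on h8.
In check: no.
Legal moves: none.
Count: 0.

0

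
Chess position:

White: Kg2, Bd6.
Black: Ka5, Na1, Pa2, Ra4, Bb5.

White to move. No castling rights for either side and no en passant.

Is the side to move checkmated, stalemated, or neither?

neither

White to move; white king on g2.
In check: no.
Legal moves for White: Bf8, Bb8, Be7, Bc7+, Be5, Bc5, Bf4, Bb4+, Bg3, Ba3, Bh2, Kh3, Kg3, Kf3, Kh2, Kf2, Kh1, Kg1.
White has 18 legal moves and is not in check → neither.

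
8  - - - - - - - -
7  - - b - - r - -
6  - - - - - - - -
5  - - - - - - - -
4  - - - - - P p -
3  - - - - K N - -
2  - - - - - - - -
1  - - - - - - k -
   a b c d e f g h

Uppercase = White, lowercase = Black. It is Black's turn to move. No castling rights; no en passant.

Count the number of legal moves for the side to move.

Black to move; king on g1.
In check: yes, from the white knight on f3.
Legal moves: Kg2, Kh1, Kf1, gxf3.
Count: 4.

4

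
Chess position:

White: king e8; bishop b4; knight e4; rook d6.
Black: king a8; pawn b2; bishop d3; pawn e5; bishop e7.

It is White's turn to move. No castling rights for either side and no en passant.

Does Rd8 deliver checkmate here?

no

After Rd8: black king on a8; in check: yes, from the white rook on d8.
Black has 3 legal replies: Kb7, Ka7, Bxd8.
In check but a legal move exists → not checkmate.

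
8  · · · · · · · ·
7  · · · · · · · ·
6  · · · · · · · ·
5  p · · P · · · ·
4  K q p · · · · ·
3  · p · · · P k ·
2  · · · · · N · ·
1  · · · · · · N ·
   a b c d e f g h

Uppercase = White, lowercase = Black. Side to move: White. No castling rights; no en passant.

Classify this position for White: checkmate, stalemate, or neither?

checkmate

White to move; white king on a4.
In check: yes, from the black queen on b4.
King squares — a3: attacked by Qb4; b3: attacked by Qb4; b4: attacked by Pa5; a5: attacked by Qb4; b5: attacked by Qb4.
Legal moves for White: none.
In check with no legal moves → checkmate.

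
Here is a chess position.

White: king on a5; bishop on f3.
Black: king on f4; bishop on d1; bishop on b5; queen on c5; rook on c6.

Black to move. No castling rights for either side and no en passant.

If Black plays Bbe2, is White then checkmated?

yes

After Bbe2: white king on a5; in check: yes, from the black queen on c5.
King squares — a4: attacked by Bd1; b4: attacked by Qc5; b5: attacked by Be2; a6: attacked by Be2; b6: attacked by Qc5.
White has no legal moves → checkmate.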